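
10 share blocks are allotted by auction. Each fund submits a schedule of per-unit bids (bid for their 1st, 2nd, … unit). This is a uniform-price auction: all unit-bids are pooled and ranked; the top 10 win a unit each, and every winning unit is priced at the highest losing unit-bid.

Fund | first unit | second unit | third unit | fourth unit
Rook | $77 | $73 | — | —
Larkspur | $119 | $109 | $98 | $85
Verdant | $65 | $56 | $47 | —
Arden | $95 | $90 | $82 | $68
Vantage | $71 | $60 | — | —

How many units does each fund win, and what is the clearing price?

All unit-bids, highest first — top 10: 119 (Larkspur-1), 109 (Larkspur-2), 98 (Larkspur-3), 95 (Arden-1), 90 (Arden-2), 85 (Larkspur-4), 82 (Arden-3), 77 (Rook-1), 73 (Rook-2), 71 (Vantage-1)
First bid not allocated: $68.
Allocation: Arden 3, Larkspur 4, Rook 2, Vantage 1.

Arden 3, Larkspur 4, Rook 2, Vantage 1; clearing price $68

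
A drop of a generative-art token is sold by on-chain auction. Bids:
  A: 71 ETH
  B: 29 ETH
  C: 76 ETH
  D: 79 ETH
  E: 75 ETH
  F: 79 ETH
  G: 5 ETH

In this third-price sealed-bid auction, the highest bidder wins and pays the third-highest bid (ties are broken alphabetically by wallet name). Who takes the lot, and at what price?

D pays 76 ETH

Sorting bids: 79 (D) > 79 (F) > 76 (C) > 75 (E) > 71 (A) > 29 (B) > …
Tie at 79 ETH → D wins by tie-break.
D is highest; pays the third-highest bid, 76 ETH.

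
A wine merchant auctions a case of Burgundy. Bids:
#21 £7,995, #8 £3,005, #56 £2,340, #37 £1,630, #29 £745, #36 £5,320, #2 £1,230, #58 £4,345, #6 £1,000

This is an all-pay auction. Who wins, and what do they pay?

Bids ranked: 7,995 (#21) > 5,320 (#36) > 4,345 (#58) > 3,005 (#8) > 2,340 (#56) > 1,630 (#37) > …
#21 is highest and takes the item; every bidder forfeits their bid.

#21 pays £7,995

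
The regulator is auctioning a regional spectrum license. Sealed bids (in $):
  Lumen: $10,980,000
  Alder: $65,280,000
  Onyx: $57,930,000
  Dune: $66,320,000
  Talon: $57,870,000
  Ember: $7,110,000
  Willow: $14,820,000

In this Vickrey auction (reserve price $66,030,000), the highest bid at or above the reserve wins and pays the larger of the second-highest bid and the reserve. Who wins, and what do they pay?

Dune pays $66,030,000

Bids in order: 66,320,000 (Dune) > 65,280,000 (Alder) > 57,930,000 (Onyx) > 57,870,000 (Talon) > 14,820,000 (Willow) > 10,980,000 (Lumen) > …
Dune has the top bid at or above the reserve ($66,320,000).
max(second-highest $65,280,000, reserve $66,030,000) = $66,030,000.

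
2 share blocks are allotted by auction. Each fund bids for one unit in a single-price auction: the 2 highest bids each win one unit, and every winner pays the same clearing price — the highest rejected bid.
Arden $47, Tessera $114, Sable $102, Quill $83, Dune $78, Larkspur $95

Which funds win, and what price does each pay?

Tessera, Sable; each pays $95

Ordering the bids: 114 (Tessera), 102 (Sable), 95 (Larkspur), 83 (Quill), …
Winners (2 units): Tessera, Sable.
Highest unsuccessful bid: $95 → clearing price.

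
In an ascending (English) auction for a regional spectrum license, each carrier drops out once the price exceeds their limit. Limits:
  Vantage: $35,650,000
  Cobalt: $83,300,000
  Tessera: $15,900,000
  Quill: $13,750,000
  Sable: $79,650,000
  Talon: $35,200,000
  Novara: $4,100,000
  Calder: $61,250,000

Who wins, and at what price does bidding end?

Sorting limits: 83,300,000 (Cobalt) > 79,650,000 (Sable) > 61,250,000 (Calder) > 35,650,000 (Vantage) > 35,200,000 (Talon) > 15,900,000 (Tessera) > …
Once the price passes $79,650,000, only Cobalt is left; the hammer falls at Sable's limit of $79,650,000.

Cobalt wins at $79,650,000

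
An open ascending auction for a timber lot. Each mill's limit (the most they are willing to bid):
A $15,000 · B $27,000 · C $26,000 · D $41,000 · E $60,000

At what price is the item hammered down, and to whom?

E wins at $41,000

Limits in order: 60,000 (E) > 41,000 (D) > 27,000 (B) > 26,000 (C) > 15,000 (A)
D is the last rival to drop out, at $41,000; E remains and wins at that price.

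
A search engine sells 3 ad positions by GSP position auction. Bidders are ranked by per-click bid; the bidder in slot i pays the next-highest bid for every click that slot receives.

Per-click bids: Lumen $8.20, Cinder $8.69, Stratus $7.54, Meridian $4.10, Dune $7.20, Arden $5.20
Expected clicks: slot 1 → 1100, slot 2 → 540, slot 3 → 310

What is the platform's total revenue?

Per-click bids in order: $8.69 (Cinder) > $8.20 (Lumen) > $7.54 (Stratus) > $7.20 (Dune) > …
Slot 1: Cinder pays $8.20 × 1100 = $9020.00
Slot 2: Lumen pays $7.54 × 540 = $4071.60
Slot 3: Stratus pays $7.20 × 310 = $2232.00
Total = $15323.60

Total revenue: $15323.60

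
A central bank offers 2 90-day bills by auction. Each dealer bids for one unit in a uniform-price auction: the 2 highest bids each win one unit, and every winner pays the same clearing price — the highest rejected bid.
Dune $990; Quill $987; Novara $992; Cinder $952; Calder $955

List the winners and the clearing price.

Sorting: 992 (Novara), 990 (Dune), 987 (Quill), 955 (Calder), …
Top 2: Novara, Dune.
First losing bid is Quill's $987, which sets the uniform price.

Novara, Dune; each pays $987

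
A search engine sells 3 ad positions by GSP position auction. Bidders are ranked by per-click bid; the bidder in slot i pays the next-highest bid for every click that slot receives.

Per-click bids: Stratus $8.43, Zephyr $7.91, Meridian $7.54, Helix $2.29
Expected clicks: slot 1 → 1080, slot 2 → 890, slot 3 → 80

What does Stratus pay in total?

Sorting advertisers: $8.43 (Stratus) > $7.91 (Zephyr) > $7.54 (Meridian) > $2.29 (Helix)
Stratus holds slot 1 → pays next bid $7.91 × 1080 clicks = $8542.80.

Stratus pays $8542.80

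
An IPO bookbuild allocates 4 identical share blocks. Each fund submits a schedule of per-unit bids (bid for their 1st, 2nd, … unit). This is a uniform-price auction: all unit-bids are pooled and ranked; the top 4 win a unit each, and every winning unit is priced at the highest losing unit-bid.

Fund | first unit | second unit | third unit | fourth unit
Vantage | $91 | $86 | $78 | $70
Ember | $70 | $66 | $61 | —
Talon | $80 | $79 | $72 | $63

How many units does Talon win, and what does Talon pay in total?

Merging the schedules and taking the best 4: 91 (Vantage-1), 86 (Vantage-2), 80 (Talon-1), 79 (Talon-2)
Highest rejected unit-bid = $78.
Talon wins 2 unit(s) at $78 each.

Talon: 2 units, pays $156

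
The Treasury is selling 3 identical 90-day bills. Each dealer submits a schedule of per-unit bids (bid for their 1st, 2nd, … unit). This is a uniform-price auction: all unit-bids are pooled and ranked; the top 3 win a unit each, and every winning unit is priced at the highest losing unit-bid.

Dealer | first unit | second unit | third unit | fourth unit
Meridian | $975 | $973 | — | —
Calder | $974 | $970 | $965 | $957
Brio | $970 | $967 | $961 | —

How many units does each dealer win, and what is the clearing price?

Calder 1, Meridian 2; clearing price $970

All unit-bids, highest first — top 3: 975 (Meridian-1), 974 (Calder-1), 973 (Meridian-2)
First bid not allocated: $970.
Allocation: Calder 1, Meridian 2.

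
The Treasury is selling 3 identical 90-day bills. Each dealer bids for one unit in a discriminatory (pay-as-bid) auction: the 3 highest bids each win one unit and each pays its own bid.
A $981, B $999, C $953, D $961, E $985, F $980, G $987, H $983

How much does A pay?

A pays $0

Ordering the bids: 999 (B), 987 (G), 985 (E), 983 (H), 981 (A), …
Top 3: B, G, E.
A does not win → $0.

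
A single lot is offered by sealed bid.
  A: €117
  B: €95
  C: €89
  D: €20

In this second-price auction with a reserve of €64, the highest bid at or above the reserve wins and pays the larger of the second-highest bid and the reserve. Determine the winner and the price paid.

A pays €95

Second-price auction with a reserve of €64: the highest bid at or above the reserve wins and pays the larger of the second-highest bid and the reserve.
Bids ranked: 117 (A) > 95 (B) > 89 (C) > 20 (D)
Highest eligible bid: A at €117.
Second-highest bid €95 exceeds the reserve €64 → payment €95.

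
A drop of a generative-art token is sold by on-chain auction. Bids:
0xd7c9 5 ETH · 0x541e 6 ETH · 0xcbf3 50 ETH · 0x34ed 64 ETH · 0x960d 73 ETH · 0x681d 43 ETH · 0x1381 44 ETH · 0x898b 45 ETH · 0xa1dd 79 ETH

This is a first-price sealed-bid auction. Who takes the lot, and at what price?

Sorting bids: 79 (0xa1dd) > 73 (0x960d) > 64 (0x34ed) > 50 (0xcbf3) > 45 (0x898b) > 44 (0x1381) > …
0xa1dd is highest → pays own bid, 79 ETH.

0xa1dd pays 79 ETH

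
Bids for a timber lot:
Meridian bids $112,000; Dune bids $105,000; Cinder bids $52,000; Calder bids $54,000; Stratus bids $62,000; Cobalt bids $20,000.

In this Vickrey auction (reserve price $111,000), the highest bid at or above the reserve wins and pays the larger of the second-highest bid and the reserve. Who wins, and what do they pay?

Meridian pays $111,000

Rule: the highest bid at or above the reserve wins and pays the larger of the second-highest bid and the reserve.
Bids ranked: 112,000 (Meridian) > 105,000 (Dune) > 62,000 (Stratus) > 54,000 (Calder) > 52,000 (Cinder) > 20,000 (Cobalt)
Meridian has the top bid at or above the reserve ($112,000).
max(second-highest $105,000, reserve $111,000) = $111,000.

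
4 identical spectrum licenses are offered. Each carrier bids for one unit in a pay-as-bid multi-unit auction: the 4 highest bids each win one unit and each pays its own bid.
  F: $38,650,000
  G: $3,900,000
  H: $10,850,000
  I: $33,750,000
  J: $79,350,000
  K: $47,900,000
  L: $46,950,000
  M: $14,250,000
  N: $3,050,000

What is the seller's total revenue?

Total revenue: $212,850,000

Bids ranked high→low: 79,350,000 (J), 47,900,000 (K), 46,950,000 (L), 38,650,000 (F), 33,750,000 (I), 14,250,000 (M), …
Winners (4 units): J, K, L, F.
Total revenue = 79,350,000 + 47,900,000 + 46,950,000 + 38,650,000 = $212,850,000.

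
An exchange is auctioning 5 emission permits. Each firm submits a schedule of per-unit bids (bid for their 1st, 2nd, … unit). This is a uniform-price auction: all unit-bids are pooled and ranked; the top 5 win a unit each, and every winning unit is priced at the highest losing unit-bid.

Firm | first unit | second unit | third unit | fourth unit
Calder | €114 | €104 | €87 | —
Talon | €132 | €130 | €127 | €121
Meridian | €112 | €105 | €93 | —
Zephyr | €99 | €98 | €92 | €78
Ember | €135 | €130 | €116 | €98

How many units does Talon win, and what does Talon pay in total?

Talon: 3 units, pays €363

Merging the schedules and taking the best 5: 135 (Ember-1), 132 (Talon-1), 130 (Talon-2), 130 (Ember-2), 127 (Talon-3)
The (k+1)-th unit-bid is €121.
Talon wins 3 unit(s) at €121 each.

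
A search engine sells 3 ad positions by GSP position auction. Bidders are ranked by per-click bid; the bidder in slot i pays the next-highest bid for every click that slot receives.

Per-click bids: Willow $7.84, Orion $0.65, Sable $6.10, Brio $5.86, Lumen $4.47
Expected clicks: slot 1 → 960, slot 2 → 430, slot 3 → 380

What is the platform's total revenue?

Total revenue: $10074.40

Sorting advertisers: $7.84 (Willow) > $6.10 (Sable) > $5.86 (Brio) > $4.47 (Lumen) > …
Slot 1: Willow pays $6.10 × 960 = $5856.00
Slot 2: Sable pays $5.86 × 430 = $2519.80
Slot 3: Brio pays $4.47 × 380 = $1698.60
Total = $10074.40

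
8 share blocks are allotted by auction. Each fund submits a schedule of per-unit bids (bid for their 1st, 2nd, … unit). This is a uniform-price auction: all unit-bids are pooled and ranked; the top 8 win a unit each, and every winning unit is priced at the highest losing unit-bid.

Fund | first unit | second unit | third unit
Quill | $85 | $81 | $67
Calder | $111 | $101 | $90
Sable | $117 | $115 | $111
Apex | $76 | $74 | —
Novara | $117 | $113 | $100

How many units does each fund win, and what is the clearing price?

Calder 2, Novara 3, Sable 3; clearing price $90

All unit-bids, highest first — top 8: 117 (Sable-1), 117 (Novara-1), 115 (Sable-2), 113 (Novara-2), 111 (Calder-1), 111 (Sable-3), 101 (Calder-2), 100 (Novara-3)
First bid not allocated: $90.
Allocation: Calder 2, Novara 3, Sable 3.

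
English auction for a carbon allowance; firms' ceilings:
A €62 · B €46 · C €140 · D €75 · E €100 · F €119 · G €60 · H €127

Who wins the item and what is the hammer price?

Sorting limits: 140 (C) > 127 (H) > 119 (F) > 100 (E) > 75 (D) > 62 (A) > …
Bidding ends when H exits at €127; C takes it.

C wins at €127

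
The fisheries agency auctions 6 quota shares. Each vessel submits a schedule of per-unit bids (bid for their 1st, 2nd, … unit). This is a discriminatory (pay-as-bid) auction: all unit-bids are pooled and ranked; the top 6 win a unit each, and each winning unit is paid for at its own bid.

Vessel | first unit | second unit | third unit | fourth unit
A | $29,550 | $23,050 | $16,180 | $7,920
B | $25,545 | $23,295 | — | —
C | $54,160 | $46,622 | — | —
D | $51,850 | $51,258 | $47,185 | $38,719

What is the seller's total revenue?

Pooled unit-bids ranked (top 6): 54,160 (C-1), 51,850 (D-1), 51,258 (D-2), 47,185 (D-3), 46,622 (C-2), 38,719 (D-4)
Next rejected bid: $29,550 (not a price — pay-as-bid).
Each winning unit pays its own bid.
Revenue = 54,160 + 51,850 + 51,258 + 47,185 + 46,622 + 38,719 = $289,794.

Total revenue: $289,794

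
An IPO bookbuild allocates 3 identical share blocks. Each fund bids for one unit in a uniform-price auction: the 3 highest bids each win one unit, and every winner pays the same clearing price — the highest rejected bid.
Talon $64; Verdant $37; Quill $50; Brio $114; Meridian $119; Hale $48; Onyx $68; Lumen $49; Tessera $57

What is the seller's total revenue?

Sorting: 119 (Meridian), 114 (Brio), 68 (Onyx), 64 (Talon), 57 (Tessera), …
Top 3: Meridian, Brio, Onyx.
First losing bid is Talon's $64, which sets the uniform price.
Total revenue = 3 × $64 = $192.

Total revenue: $192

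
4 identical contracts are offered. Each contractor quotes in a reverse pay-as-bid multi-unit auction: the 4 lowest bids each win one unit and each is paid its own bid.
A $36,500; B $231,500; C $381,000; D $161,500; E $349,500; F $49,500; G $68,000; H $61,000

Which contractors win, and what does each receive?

A $36,500, F $49,500, H $61,000, G $68,000

Bids ranked low→high: 36,500 (A), 49,500 (F), 61,000 (H), 68,000 (G), 161,500 (D), 231,500 (B), …
Lowest 4: A, F, H, G.
Each winner is paid its own bid: A $36,500, F $49,500, H $61,000, G $68,000.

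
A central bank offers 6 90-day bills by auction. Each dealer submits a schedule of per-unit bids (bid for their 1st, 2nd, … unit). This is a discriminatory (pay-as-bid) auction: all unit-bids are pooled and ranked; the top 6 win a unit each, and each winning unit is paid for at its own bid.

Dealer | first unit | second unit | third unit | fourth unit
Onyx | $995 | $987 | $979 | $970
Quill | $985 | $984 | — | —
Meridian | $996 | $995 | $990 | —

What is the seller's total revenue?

All unit-bids, highest first — top 6: 996 (Meridian-1), 995 (Onyx-1), 995 (Meridian-2), 990 (Meridian-3), 987 (Onyx-2), 985 (Quill-1)
Next rejected bid: $984 (not a price — pay-as-bid).
Each winning unit pays its own bid.
Revenue = 996 + 995 + 995 + 990 + 987 + 985 = $5,948.

Total revenue: $5,948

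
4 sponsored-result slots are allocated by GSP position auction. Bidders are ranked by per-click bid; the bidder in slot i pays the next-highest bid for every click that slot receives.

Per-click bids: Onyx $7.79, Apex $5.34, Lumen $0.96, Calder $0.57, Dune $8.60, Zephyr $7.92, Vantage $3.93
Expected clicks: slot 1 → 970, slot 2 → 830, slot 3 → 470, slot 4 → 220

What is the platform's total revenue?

Total revenue: $17522.50

Ranked by bid: $8.60 (Dune) > $7.92 (Zephyr) > $7.79 (Onyx) > $5.34 (Apex) > $3.93 (Vantage) > …
Slot 1: Dune pays $7.92 × 970 = $7682.40
Slot 2: Zephyr pays $7.79 × 830 = $6465.70
Slot 3: Onyx pays $5.34 × 470 = $2509.80
Slot 4: Apex pays $3.93 × 220 = $864.60
Total = $17522.50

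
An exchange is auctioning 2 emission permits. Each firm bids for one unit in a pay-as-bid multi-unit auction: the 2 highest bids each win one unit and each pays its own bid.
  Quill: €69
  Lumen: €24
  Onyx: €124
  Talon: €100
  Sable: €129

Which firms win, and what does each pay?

Bids ranked high→low: 129 (Sable), 124 (Onyx), 100 (Talon), 69 (Quill), …
The 2 highest are Sable, Onyx.
Each winner pays its own bid: Sable €129, Onyx €124.

Sable €129, Onyx €124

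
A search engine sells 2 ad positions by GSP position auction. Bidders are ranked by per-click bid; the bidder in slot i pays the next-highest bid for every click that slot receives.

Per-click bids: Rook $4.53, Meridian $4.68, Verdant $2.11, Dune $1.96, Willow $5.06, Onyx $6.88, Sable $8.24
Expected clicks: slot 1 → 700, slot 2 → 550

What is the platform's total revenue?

Sorting advertisers: $8.24 (Sable) > $6.88 (Onyx) > $5.06 (Willow) > …
Slot 1: Sable pays $6.88 × 700 = $4816.00
Slot 2: Onyx pays $5.06 × 550 = $2783.00
Total = $7599.00

Total revenue: $7599.00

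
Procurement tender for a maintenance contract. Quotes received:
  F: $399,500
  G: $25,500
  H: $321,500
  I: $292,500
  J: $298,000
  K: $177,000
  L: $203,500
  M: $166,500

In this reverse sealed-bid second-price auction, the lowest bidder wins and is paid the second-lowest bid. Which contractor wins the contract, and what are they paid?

Sorting bids: 25,500 (G) < 166,500 (M) < 177,000 (K) < 203,500 (L) < 292,500 (I) < 298,000 (J) < …
G is lowest; is paid the second-lowest bid, $166,500.

G is paid $166,500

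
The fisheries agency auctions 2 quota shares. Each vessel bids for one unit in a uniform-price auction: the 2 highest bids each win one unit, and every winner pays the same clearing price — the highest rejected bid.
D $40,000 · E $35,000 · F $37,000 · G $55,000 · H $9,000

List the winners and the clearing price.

Bids ranked high→low: 55,000 (G), 40,000 (D), 37,000 (F), 35,000 (E), …
Top 2: G, D.
Clearing price = highest rejected bid = $37,000.

G, D; each pays $37,000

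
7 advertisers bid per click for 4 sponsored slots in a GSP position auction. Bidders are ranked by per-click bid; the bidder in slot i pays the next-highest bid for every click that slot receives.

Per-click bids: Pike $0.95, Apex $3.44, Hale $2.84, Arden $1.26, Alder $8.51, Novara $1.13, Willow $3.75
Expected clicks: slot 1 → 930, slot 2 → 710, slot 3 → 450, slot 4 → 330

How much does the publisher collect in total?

Total revenue: $7623.70

Ranked by bid: $8.51 (Alder) > $3.75 (Willow) > $3.44 (Apex) > $2.84 (Hale) > $1.26 (Arden) > …
Slot 1: Alder pays $3.75 × 930 = $3487.50
Slot 2: Willow pays $3.44 × 710 = $2442.40
Slot 3: Apex pays $2.84 × 450 = $1278.00
Slot 4: Hale pays $1.26 × 330 = $415.80
Total = $7623.70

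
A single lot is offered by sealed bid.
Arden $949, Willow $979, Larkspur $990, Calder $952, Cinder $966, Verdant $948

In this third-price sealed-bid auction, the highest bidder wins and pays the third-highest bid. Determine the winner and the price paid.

Bids in order: 990 (Larkspur) > 979 (Willow) > 966 (Cinder) > 952 (Calder) > 949 (Arden) > 948 (Verdant)
Larkspur wins; payment is bid #3 in the ranking = $966.

Larkspur pays $966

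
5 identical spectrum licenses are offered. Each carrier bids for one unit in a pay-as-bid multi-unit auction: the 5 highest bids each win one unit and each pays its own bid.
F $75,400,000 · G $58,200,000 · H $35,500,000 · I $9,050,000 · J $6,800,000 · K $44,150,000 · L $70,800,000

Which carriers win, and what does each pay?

Sorting: 75,400,000 (F), 70,800,000 (L), 58,200,000 (G), 44,150,000 (K), 35,500,000 (H), 9,050,000 (I), 6,800,000 (J)
Winners (5 units): F, L, G, K, H.
Each winner pays its own bid: F $75,400,000, L $70,800,000, G $58,200,000, K $44,150,000, H $35,500,000.

F $75,400,000, L $70,800,000, G $58,200,000, K $44,150,000, H $35,500,000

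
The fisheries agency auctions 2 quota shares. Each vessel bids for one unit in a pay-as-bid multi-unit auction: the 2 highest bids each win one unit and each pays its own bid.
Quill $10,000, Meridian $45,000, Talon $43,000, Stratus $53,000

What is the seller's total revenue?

Bids ranked high→low: 53,000 (Stratus), 45,000 (Meridian), 43,000 (Talon), 10,000 (Quill)
Winners (2 units): Stratus, Meridian.
Total revenue = 53,000 + 45,000 = $98,000.

Total revenue: $98,000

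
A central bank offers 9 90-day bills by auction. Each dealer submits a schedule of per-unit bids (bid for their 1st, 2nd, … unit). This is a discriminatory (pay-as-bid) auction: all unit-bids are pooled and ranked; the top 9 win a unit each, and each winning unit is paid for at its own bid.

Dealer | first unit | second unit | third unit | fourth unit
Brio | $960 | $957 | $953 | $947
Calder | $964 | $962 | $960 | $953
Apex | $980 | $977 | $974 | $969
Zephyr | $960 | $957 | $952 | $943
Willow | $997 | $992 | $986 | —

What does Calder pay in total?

Calder pays $1,926

Pooled unit-bids ranked (top 9): 997 (Willow-1), 992 (Willow-2), 986 (Willow-3), 980 (Apex-1), 977 (Apex-2), 974 (Apex-3), 969 (Apex-4), 964 (Calder-1), 962 (Calder-2)
Next rejected bid: $960 (not a price — pay-as-bid).
Calder's winning unit-bids: 964 + 962 = $1,926.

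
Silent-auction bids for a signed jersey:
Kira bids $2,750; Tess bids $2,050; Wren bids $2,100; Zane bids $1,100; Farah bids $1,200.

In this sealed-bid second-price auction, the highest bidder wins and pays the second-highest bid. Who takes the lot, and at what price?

Sorting bids: 2,750 (Kira) > 2,100 (Wren) > 2,050 (Tess) > 1,200 (Farah) > 1,100 (Zane)
Kira wins with the highest bid; price is set by the runner-up at $2,100.

Kira pays $2,100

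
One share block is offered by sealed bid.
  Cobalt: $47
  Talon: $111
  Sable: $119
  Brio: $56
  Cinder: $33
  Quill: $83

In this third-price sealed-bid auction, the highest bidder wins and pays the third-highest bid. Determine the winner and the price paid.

Sable pays $83

Sorting bids: 119 (Sable) > 111 (Talon) > 83 (Quill) > 56 (Brio) > 47 (Cobalt) > 33 (Cinder)
Sable is highest; pays the third-highest bid, $83.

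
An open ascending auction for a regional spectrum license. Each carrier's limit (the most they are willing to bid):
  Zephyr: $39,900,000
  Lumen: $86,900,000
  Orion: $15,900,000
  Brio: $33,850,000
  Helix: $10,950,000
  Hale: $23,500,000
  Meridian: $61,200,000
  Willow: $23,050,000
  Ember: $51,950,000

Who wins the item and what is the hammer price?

Rule: the price rises until one bidder remains; the winner pays the price at which the last rival dropped out.
Limits in order: 86,900,000 (Lumen) > 61,200,000 (Meridian) > 51,950,000 (Ember) > 39,900,000 (Zephyr) > 33,850,000 (Brio) > 23,500,000 (Hale) > …
Bidding ends when Meridian exits at $61,200,000; Lumen takes it.

Lumen wins at $61,200,000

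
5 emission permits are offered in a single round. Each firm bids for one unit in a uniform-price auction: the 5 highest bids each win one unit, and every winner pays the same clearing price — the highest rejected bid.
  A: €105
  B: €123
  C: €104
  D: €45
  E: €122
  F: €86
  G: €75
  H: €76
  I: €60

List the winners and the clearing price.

B, E, A, C, F; each pays €76

Sorting: 123 (B), 122 (E), 105 (A), 104 (C), 86 (F), 76 (H), 75 (G), …
The 5 highest are B, E, A, C, F.
First losing bid is H's €76, which sets the uniform price.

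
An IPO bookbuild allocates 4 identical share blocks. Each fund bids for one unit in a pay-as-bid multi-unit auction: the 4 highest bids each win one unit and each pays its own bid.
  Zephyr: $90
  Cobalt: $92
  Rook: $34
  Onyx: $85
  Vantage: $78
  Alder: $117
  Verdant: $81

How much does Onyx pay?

Onyx pays $85

Bids ranked high→low: 117 (Alder), 92 (Cobalt), 90 (Zephyr), 85 (Onyx), 81 (Verdant), 78 (Vantage), …
Winners (4 units): Alder, Cobalt, Zephyr, Onyx.
Onyx wins → own bid $85.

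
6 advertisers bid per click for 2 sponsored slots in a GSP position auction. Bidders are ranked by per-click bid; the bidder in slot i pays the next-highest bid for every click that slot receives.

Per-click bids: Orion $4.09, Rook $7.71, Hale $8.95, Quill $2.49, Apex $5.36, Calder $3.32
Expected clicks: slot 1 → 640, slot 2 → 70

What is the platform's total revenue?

Sorting advertisers: $8.95 (Hale) > $7.71 (Rook) > $5.36 (Apex) > …
Slot 1: Hale pays $7.71 × 640 = $4934.40
Slot 2: Rook pays $5.36 × 70 = $375.20
Total = $5309.60

Total revenue: $5309.60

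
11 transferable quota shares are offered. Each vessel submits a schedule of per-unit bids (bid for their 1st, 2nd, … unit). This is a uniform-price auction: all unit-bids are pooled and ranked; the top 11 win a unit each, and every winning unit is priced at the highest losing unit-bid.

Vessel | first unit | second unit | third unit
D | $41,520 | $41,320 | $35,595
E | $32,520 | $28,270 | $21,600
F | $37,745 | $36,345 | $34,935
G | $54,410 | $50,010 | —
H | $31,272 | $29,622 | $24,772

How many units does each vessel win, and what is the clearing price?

D 3, E 1, F 3, G 2, H 2; clearing price $28,270

Merging the schedules and taking the best 11: 54,410 (G-1), 50,010 (G-2), 41,520 (D-1), 41,320 (D-2), 37,745 (F-1), 36,345 (F-2), 35,595 (D-3), 34,935 (F-3), 32,520 (E-1), 31,272 (H-1), 29,622 (H-2)
Highest rejected unit-bid = $28,270.
Allocation: D 3, E 1, F 3, G 2, H 2.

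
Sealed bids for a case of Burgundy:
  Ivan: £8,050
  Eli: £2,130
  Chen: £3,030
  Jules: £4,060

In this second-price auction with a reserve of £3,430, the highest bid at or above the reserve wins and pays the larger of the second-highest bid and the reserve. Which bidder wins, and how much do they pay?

Ivan pays £4,060

Sorting bids: 8,050 (Ivan) > 4,060 (Jules) > 3,030 (Chen) > 2,130 (Eli)
Ivan has the top bid at or above the reserve (£8,050).
Second-highest bid £4,060 exceeds the reserve £3,430 → payment £4,060.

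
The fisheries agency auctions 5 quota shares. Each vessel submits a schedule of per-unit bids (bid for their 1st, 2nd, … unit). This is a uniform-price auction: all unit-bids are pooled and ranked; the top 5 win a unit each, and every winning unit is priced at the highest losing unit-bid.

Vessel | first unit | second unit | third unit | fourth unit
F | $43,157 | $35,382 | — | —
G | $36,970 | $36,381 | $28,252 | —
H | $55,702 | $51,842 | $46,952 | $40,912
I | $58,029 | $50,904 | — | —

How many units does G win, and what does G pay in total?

G: 0 units, pays $0

All unit-bids, highest first — top 5: 58,029 (I-1), 55,702 (H-1), 51,842 (H-2), 50,904 (I-2), 46,952 (H-3)
First bid not allocated: $43,157.
G wins 0 unit(s) at $43,157 each.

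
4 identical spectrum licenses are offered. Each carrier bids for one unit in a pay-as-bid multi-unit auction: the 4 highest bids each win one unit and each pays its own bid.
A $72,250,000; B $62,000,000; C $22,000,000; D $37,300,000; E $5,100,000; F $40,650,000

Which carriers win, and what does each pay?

Bids ranked high→low: 72,250,000 (A), 62,000,000 (B), 40,650,000 (F), 37,300,000 (D), 22,000,000 (C), 5,100,000 (E)
Top 4: A, B, F, D.
Each winner pays its own bid: A $72,250,000, B $62,000,000, F $40,650,000, D $37,300,000.

A $72,250,000, B $62,000,000, F $40,650,000, D $37,300,000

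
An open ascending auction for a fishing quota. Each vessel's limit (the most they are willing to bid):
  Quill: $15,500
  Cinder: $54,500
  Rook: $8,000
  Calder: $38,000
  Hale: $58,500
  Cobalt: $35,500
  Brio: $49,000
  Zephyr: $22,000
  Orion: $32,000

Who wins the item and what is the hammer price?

Sorting limits: 58,500 (Hale) > 54,500 (Cinder) > 49,000 (Brio) > 38,000 (Calder) > 35,500 (Cobalt) > 32,000 (Orion) > …
Bidding ends when Cinder exits at $54,500; Hale takes it.

Hale wins at $54,500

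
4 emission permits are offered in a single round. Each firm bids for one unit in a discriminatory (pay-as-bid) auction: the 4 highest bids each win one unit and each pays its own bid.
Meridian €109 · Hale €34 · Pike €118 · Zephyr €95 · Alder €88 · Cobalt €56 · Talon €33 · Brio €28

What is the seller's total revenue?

Ordering the bids: 118 (Pike), 109 (Meridian), 95 (Zephyr), 88 (Alder), 56 (Cobalt), 34 (Hale), …
The 4 highest are Pike, Meridian, Zephyr, Alder.
Total revenue = 118 + 109 + 95 + 88 = €410.

Total revenue: €410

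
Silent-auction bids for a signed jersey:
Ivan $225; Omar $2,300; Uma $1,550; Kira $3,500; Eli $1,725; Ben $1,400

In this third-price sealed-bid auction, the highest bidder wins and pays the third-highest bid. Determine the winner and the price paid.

Third-price sealed-bid auction: the highest bidder wins and pays the third-highest bid.
Bids in order: 3,500 (Kira) > 2,300 (Omar) > 1,725 (Eli) > 1,550 (Uma) > 1,400 (Ben) > 225 (Ivan)
Kira wins; payment is bid #3 in the ranking = $1,725.

Kira pays $1,725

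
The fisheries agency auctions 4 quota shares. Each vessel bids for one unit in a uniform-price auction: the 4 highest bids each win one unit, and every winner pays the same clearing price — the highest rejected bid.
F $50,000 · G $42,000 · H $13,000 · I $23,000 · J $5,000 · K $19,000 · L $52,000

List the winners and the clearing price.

Sorting: 52,000 (L), 50,000 (F), 42,000 (G), 23,000 (I), 19,000 (K), 13,000 (H), …
Winners (4 units): L, F, G, I.
Clearing price = highest rejected bid = $19,000.

L, F, G, I; each pays $19,000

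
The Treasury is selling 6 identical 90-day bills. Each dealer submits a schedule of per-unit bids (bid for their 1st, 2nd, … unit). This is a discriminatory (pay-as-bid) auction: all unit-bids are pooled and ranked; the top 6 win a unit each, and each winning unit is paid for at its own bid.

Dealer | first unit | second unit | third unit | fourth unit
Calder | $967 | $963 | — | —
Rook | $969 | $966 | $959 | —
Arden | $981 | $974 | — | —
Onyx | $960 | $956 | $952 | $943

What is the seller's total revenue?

Total revenue: $5,820

All unit-bids, highest first — top 6: 981 (Arden-1), 974 (Arden-2), 969 (Rook-1), 967 (Calder-1), 966 (Rook-2), 963 (Calder-2)
Next rejected bid: $960 (not a price — pay-as-bid).
Each winning unit pays its own bid.
Revenue = 981 + 974 + 969 + 967 + 966 + 963 = $5,820.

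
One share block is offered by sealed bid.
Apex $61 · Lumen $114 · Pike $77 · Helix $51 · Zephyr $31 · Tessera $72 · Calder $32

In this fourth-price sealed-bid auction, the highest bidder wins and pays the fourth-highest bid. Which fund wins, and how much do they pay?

Rule: the highest bidder wins and pays the fourth-highest bid.
Bids ranked: 114 (Lumen) > 77 (Pike) > 72 (Tessera) > 61 (Apex) > 51 (Helix) > 32 (Calder) > …
Lumen wins; payment is bid #4 in the ranking = $61.

Lumen pays $61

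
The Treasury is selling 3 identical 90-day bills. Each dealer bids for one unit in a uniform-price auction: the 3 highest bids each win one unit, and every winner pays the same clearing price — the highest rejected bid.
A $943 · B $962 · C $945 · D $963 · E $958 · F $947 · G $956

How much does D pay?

Ordering the bids: 963 (D), 962 (B), 958 (E), 956 (G), 947 (F), …
Top 3: D, B, E.
Highest unsuccessful bid: $956 → clearing price.
D wins → pays $956.

D pays $956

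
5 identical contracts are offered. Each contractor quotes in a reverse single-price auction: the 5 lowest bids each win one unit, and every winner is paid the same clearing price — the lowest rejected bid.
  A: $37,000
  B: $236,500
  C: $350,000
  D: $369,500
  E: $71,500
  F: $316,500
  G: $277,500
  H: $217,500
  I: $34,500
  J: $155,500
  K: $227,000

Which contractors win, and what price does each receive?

Bids ranked low→high: 34,500 (I), 37,000 (A), 71,500 (E), 155,500 (J), 217,500 (H), 227,000 (K), 236,500 (B), …
The 5 lowest are I, A, E, J, H.
Lowest unsuccessful bid: $227,000 → clearing price.

I, A, E, J, H; each is paid $227,000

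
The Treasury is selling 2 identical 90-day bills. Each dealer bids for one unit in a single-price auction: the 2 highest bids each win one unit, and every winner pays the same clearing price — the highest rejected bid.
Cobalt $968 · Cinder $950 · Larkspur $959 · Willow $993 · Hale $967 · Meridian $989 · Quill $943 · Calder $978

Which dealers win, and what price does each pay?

Bids ranked high→low: 993 (Willow), 989 (Meridian), 978 (Calder), 968 (Cobalt), …
Winners (2 units): Willow, Meridian.
Highest unsuccessful bid: $978 → clearing price.

Willow, Meridian; each pays $978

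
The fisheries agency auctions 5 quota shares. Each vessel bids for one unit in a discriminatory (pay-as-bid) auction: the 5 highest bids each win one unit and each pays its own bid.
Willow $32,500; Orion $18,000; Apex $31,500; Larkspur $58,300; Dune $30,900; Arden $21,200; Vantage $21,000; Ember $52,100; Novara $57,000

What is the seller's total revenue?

Total revenue: $231,400

Ordering the bids: 58,300 (Larkspur), 57,000 (Novara), 52,100 (Ember), 32,500 (Willow), 31,500 (Apex), 30,900 (Dune), 21,200 (Arden), …
Top 5: Larkspur, Novara, Ember, Willow, Apex.
Total revenue = 58,300 + 57,000 + 52,100 + 32,500 + 31,500 = $231,400.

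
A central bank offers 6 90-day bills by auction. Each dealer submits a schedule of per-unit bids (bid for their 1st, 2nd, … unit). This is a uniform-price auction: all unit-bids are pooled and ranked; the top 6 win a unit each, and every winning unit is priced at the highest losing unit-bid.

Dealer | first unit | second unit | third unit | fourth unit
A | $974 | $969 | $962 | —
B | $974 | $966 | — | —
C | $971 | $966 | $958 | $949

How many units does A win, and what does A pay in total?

A: 2 units, pays $1,924

All unit-bids, highest first — top 6: 974 (A-1), 974 (B-1), 971 (C-1), 969 (A-2), 966 (B-2), 966 (C-2)
The (k+1)-th unit-bid is $962.
A wins 2 unit(s) at $962 each.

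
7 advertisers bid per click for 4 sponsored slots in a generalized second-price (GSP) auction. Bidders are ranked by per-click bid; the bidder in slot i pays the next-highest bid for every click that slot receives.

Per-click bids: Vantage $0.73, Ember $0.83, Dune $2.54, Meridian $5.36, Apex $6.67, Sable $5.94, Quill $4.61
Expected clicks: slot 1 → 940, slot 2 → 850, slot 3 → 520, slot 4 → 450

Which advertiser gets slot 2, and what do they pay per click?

Ranked by bid: $6.67 (Apex) > $5.94 (Sable) > $5.36 (Meridian) > $4.61 (Quill) > $2.54 (Dune) > …
Slot 2 goes to the second-ranked bidder, Sable, who pays the next bid down: $5.36/click.

Sable; $5.36 per click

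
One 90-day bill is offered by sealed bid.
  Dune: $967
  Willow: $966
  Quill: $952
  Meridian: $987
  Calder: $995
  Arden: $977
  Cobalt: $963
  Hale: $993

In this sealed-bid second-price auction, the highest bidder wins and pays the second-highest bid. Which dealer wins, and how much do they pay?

Sorting bids: 995 (Calder) > 993 (Hale) > 987 (Meridian) > 977 (Arden) > 967 (Dune) > 966 (Willow) > …
Second-price: Calder pays Hale's bid of $993.

Calder pays $993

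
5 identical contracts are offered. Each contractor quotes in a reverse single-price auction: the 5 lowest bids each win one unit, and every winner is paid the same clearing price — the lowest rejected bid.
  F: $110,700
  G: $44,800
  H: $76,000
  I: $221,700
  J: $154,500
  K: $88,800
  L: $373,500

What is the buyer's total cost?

Total cost: $1,108,500

Bids ranked low→high: 44,800 (G), 76,000 (H), 88,800 (K), 110,700 (F), 154,500 (J), 221,700 (I), 373,500 (L)
Winners (5 units): G, H, K, F, J.
First losing bid is I's $221,700, which sets the uniform price.
Total cost = 5 × $221,700 = $1,108,500.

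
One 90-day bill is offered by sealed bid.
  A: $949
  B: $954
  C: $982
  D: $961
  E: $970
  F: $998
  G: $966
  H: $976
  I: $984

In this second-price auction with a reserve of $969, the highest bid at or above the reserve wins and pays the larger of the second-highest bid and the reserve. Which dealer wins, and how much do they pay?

F pays $984

Second-price auction with a reserve of $969: the highest bid at or above the reserve wins and pays the larger of the second-highest bid and the reserve.
Bids in order: 998 (F) > 984 (I) > 982 (C) > 976 (H) > 970 (E) > 966 (G) > …
Highest eligible bid: F at $998.
max(second-highest $984, reserve $969) = $984; the reserve does not bind.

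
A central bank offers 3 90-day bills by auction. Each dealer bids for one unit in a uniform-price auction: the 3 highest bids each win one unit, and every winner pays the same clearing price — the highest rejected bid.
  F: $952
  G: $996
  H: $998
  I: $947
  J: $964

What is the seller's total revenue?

Total revenue: $2,856

Ordering the bids: 998 (H), 996 (G), 964 (J), 952 (F), 947 (I)
Top 3: H, G, J.
Highest unsuccessful bid: $952 → clearing price.
Total revenue = 3 × $952 = $2,856.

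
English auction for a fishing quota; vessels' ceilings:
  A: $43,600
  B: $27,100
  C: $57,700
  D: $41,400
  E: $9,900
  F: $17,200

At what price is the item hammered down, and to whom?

C wins at $43,600

Sorting limits: 57,700 (C) > 43,600 (A) > 41,400 (D) > 27,100 (B) > 17,200 (F) > 9,900 (E)
Once the price passes $43,600, only C is left; the hammer falls at A's limit of $43,600.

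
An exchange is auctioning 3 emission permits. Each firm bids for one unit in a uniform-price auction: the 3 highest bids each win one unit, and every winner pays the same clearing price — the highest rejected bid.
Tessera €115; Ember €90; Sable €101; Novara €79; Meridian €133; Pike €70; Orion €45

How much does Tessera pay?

Bids ranked high→low: 133 (Meridian), 115 (Tessera), 101 (Sable), 90 (Ember), 79 (Novara), …
Winners (3 units): Meridian, Tessera, Sable.
Clearing price = highest rejected bid = €90.
Tessera wins → pays €90.

Tessera pays €90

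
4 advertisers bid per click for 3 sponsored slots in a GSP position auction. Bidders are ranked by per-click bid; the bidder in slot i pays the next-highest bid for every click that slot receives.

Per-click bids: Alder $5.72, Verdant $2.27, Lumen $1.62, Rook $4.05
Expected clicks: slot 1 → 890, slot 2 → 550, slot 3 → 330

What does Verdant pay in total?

Verdant pays $534.60

Sorting advertisers: $5.72 (Alder) > $4.05 (Rook) > $2.27 (Verdant) > $1.62 (Lumen)
Verdant holds slot 3 → pays next bid $1.62 × 330 clicks = $534.60.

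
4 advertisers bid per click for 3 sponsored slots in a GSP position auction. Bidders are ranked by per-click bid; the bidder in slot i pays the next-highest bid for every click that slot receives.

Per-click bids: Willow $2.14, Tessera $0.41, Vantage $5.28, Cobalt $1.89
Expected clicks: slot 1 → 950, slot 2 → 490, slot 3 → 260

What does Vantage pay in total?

Sorting advertisers: $5.28 (Vantage) > $2.14 (Willow) > $1.89 (Cobalt) > $0.41 (Tessera)
Vantage holds slot 1 → pays next bid $2.14 × 950 clicks = $2033.00.

Vantage pays $2033.00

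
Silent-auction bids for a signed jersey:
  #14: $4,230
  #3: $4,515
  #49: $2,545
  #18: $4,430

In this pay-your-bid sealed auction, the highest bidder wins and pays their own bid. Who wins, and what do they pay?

Rule: the highest bidder wins and pays their own bid.
Bids in order: 4,515 (#3) > 4,430 (#18) > 4,230 (#14) > 2,545 (#49)
#3 is highest → pays own bid, $4,515.

#3 pays $4,515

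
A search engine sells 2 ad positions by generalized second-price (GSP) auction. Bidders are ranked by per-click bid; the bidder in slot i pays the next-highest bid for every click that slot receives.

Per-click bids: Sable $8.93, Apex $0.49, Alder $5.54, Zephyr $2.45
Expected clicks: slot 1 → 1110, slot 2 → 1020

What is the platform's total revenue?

Ranked by bid: $8.93 (Sable) > $5.54 (Alder) > $2.45 (Zephyr) > …
Slot 1: Sable pays $5.54 × 1110 = $6149.40
Slot 2: Alder pays $2.45 × 1020 = $2499.00
Total = $8648.40

Total revenue: $8648.40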